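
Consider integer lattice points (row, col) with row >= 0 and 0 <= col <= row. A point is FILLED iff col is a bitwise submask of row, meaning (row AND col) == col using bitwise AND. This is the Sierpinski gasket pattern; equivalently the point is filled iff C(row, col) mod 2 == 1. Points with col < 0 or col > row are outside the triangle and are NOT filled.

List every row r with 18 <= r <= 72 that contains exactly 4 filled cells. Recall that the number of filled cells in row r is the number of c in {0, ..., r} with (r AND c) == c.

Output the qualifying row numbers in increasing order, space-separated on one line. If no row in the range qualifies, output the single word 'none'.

Answer: 18 20 24 33 34 36 40 48 65 66 68 72

Derivation:
Row r has 2^popcount(r) filled cells, so we need popcount(r) = log2(4) = 2.
Scan r = 18..72 and keep those with exactly 2 one-bits:
r=18=10010 popcount=2 -> KEEP
r=19=10011 popcount=3 -> skip
r=20=10100 popcount=2 -> KEEP
r=21=10101 popcount=3 -> skip
r=22=10110 popcount=3 -> skip
r=23=10111 popcount=4 -> skip
r=24=11000 popcount=2 -> KEEP
r=25=11001 popcount=3 -> skip
r=26=11010 popcount=3 -> skip
r=27=11011 popcount=4 -> skip
r=28=11100 popcount=3 -> skip
r=29=11101 popcount=4 -> skip
r=30=11110 popcount=4 -> skip
r=31=11111 popcount=5 -> skip
r=32=100000 popcount=1 -> skip
r=33=100001 popcount=2 -> KEEP
r=34=100010 popcount=2 -> KEEP
r=35=100011 popcount=3 -> skip
r=36=100100 popcount=2 -> KEEP
r=37=100101 popcount=3 -> skip
r=38=100110 popcount=3 -> skip
r=39=100111 popcount=4 -> skip
r=40=101000 popcount=2 -> KEEP
r=41=101001 popcount=3 -> skip
r=42=101010 popcount=3 -> skip
r=43=101011 popcount=4 -> skip
r=44=101100 popcount=3 -> skip
r=45=101101 popcount=4 -> skip
r=46=101110 popcount=4 -> skip
r=47=101111 popcount=5 -> skip
r=48=110000 popcount=2 -> KEEP
r=49=110001 popcount=3 -> skip
r=50=110010 popcount=3 -> skip
r=51=110011 popcount=4 -> skip
r=52=110100 popcount=3 -> skip
r=53=110101 popcount=4 -> skip
r=54=110110 popcount=4 -> skip
r=55=110111 popcount=5 -> skip
r=56=111000 popcount=3 -> skip
r=57=111001 popcount=4 -> skip
r=58=111010 popcount=4 -> skip
r=59=111011 popcount=5 -> skip
r=60=111100 popcount=4 -> skip
r=61=111101 popcount=5 -> skip
r=62=111110 popcount=5 -> skip
r=63=111111 popcount=6 -> skip
r=64=1000000 popcount=1 -> skip
r=65=1000001 popcount=2 -> KEEP
r=66=1000010 popcount=2 -> KEEP
r=67=1000011 popcount=3 -> skip
r=68=1000100 popcount=2 -> KEEP
r=69=1000101 popcount=3 -> skip
r=70=1000110 popcount=3 -> skip
r=71=1000111 popcount=4 -> skip
r=72=1001000 popcount=2 -> KEEP
Kept rows: 18 20 24 33 34 36 40 48 65 66 68 72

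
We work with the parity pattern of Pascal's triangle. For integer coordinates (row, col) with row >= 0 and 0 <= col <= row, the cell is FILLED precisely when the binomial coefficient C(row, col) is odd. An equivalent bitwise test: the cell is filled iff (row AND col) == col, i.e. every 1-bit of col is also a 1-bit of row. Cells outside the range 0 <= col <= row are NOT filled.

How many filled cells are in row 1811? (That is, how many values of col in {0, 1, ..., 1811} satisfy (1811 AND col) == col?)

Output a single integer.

1811 in binary = 11100010011
popcount(1811) = number of 1-bits in 11100010011 = 6
A col c satisfies (1811 AND c) == c iff every set bit of c is also set in 1811; each of the 6 set bits of 1811 can independently be on or off in c.
count = 2^6 = 64

Answer: 64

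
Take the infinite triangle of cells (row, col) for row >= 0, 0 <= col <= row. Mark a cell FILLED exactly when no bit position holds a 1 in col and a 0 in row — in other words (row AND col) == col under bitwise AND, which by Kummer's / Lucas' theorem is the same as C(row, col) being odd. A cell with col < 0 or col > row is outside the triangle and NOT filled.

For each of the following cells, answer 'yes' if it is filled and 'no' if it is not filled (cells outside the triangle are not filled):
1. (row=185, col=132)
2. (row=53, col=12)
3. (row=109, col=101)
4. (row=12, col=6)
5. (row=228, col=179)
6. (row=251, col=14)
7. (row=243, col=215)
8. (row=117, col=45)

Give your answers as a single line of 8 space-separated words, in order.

(185,132): row=0b10111001, col=0b10000100, row AND col = 0b10000000 = 128; 128 != 132 -> empty
(53,12): row=0b110101, col=0b1100, row AND col = 0b100 = 4; 4 != 12 -> empty
(109,101): row=0b1101101, col=0b1100101, row AND col = 0b1100101 = 101; 101 == 101 -> filled
(12,6): row=0b1100, col=0b110, row AND col = 0b100 = 4; 4 != 6 -> empty
(228,179): row=0b11100100, col=0b10110011, row AND col = 0b10100000 = 160; 160 != 179 -> empty
(251,14): row=0b11111011, col=0b1110, row AND col = 0b1010 = 10; 10 != 14 -> empty
(243,215): row=0b11110011, col=0b11010111, row AND col = 0b11010011 = 211; 211 != 215 -> empty
(117,45): row=0b1110101, col=0b101101, row AND col = 0b100101 = 37; 37 != 45 -> empty

Answer: no no yes no no no no no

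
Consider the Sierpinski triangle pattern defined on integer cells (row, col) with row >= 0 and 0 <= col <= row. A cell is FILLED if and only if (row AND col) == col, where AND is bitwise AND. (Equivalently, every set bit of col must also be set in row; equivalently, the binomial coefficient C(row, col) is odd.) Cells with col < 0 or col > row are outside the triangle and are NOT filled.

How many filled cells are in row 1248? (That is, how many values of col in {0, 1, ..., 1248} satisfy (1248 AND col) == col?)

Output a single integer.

Answer: 16

Derivation:
1248 in binary = 10011100000
popcount(1248) = number of 1-bits in 10011100000 = 4
A col c satisfies (1248 AND c) == c iff every set bit of c is also set in 1248; each of the 4 set bits of 1248 can independently be on or off in c.
count = 2^4 = 16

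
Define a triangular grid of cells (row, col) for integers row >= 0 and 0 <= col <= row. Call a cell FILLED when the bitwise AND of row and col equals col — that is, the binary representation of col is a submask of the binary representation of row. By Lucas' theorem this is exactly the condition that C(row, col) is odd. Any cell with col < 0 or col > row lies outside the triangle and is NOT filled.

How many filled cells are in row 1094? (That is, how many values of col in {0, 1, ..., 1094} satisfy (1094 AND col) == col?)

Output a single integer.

Answer: 16

Derivation:
1094 in binary = 10001000110
popcount(1094) = number of 1-bits in 10001000110 = 4
A col c satisfies (1094 AND c) == c iff every set bit of c is also set in 1094; each of the 4 set bits of 1094 can independently be on or off in c.
count = 2^4 = 16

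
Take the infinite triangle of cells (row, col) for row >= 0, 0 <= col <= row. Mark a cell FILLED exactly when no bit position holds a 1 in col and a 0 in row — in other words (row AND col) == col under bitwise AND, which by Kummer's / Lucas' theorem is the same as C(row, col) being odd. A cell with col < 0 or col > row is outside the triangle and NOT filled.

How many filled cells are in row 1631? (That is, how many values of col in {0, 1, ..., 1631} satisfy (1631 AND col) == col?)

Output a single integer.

Answer: 256

Derivation:
1631 in binary = 11001011111
popcount(1631) = number of 1-bits in 11001011111 = 8
A col c satisfies (1631 AND c) == c iff every set bit of c is also set in 1631; each of the 8 set bits of 1631 can independently be on or off in c.
count = 2^8 = 256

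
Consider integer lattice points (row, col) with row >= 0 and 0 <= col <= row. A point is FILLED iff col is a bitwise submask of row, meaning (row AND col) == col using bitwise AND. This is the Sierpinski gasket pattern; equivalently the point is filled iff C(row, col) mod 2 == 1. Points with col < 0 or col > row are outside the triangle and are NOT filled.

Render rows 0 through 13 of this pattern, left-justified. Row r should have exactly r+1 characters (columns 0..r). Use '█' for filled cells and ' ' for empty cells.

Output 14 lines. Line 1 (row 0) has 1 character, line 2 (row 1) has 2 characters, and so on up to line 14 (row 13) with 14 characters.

Answer: █
██
█ █
████
█   █
██  ██
█ █ █ █
████████
█       █
██      ██
█ █     █ █
████    ████
█   █   █   █
██  ██  ██  ██

Derivation:
r0=0: █
r1=1: ██
r2=10: █ █
r3=11: ████
r4=100: █   █
r5=101: ██  ██
r6=110: █ █ █ █
r7=111: ████████
r8=1000: █       █
r9=1001: ██      ██
r10=1010: █ █     █ █
r11=1011: ████    ████
r12=1100: █   █   █   █
r13=1101: ██  ██  ██  ██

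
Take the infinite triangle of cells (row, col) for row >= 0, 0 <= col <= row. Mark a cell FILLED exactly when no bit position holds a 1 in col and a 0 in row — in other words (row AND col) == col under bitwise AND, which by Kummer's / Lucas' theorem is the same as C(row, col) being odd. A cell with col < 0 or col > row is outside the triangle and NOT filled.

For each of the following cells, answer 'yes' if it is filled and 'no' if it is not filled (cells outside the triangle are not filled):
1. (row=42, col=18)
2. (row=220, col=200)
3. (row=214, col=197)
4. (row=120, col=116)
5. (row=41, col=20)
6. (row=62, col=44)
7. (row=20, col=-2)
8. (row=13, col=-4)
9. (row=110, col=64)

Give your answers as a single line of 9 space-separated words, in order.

(42,18): row=0b101010, col=0b10010, row AND col = 0b10 = 2; 2 != 18 -> empty
(220,200): row=0b11011100, col=0b11001000, row AND col = 0b11001000 = 200; 200 == 200 -> filled
(214,197): row=0b11010110, col=0b11000101, row AND col = 0b11000100 = 196; 196 != 197 -> empty
(120,116): row=0b1111000, col=0b1110100, row AND col = 0b1110000 = 112; 112 != 116 -> empty
(41,20): row=0b101001, col=0b10100, row AND col = 0b0 = 0; 0 != 20 -> empty
(62,44): row=0b111110, col=0b101100, row AND col = 0b101100 = 44; 44 == 44 -> filled
(20,-2): col outside [0, 20] -> not filled
(13,-4): col outside [0, 13] -> not filled
(110,64): row=0b1101110, col=0b1000000, row AND col = 0b1000000 = 64; 64 == 64 -> filled

Answer: no yes no no no yes no no yes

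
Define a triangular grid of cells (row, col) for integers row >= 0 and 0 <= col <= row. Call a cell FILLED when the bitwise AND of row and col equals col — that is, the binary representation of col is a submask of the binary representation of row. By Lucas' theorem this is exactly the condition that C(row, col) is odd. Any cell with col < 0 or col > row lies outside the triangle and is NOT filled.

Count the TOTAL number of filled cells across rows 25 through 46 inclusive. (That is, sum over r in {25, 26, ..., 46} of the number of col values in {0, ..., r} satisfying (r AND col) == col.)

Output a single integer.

Answer: 234

Derivation:
r25=11001 pc3: +8 =8
r26=11010 pc3: +8 =16
r27=11011 pc4: +16 =32
r28=11100 pc3: +8 =40
r29=11101 pc4: +16 =56
r30=11110 pc4: +16 =72
r31=11111 pc5: +32 =104
r32=100000 pc1: +2 =106
r33=100001 pc2: +4 =110
r34=100010 pc2: +4 =114
r35=100011 pc3: +8 =122
r36=100100 pc2: +4 =126
r37=100101 pc3: +8 =134
r38=100110 pc3: +8 =142
r39=100111 pc4: +16 =158
r40=101000 pc2: +4 =162
r41=101001 pc3: +8 =170
r42=101010 pc3: +8 =178
r43=101011 pc4: +16 =194
r44=101100 pc3: +8 =202
r45=101101 pc4: +16 =218
r46=101110 pc4: +16 =234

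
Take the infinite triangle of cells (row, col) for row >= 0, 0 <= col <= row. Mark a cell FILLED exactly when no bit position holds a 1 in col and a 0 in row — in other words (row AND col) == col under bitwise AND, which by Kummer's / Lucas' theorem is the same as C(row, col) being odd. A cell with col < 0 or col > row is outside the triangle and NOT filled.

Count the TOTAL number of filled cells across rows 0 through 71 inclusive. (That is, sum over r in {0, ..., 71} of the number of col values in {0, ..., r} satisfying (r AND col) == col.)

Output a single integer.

Answer: 783

Derivation:
r0=0 pc0: +1 =1
r1=1 pc1: +2 =3
r2=10 pc1: +2 =5
r3=11 pc2: +4 =9
r4=100 pc1: +2 =11
r5=101 pc2: +4 =15
r6=110 pc2: +4 =19
r7=111 pc3: +8 =27
r8=1000 pc1: +2 =29
r9=1001 pc2: +4 =33
r10=1010 pc2: +4 =37
r11=1011 pc3: +8 =45
r12=1100 pc2: +4 =49
r13=1101 pc3: +8 =57
r14=1110 pc3: +8 =65
r15=1111 pc4: +16 =81
r16=10000 pc1: +2 =83
r17=10001 pc2: +4 =87
r18=10010 pc2: +4 =91
r19=10011 pc3: +8 =99
r20=10100 pc2: +4 =103
r21=10101 pc3: +8 =111
r22=10110 pc3: +8 =119
r23=10111 pc4: +16 =135
r24=11000 pc2: +4 =139
r25=11001 pc3: +8 =147
r26=11010 pc3: +8 =155
r27=11011 pc4: +16 =171
r28=11100 pc3: +8 =179
r29=11101 pc4: +16 =195
r30=11110 pc4: +16 =211
r31=11111 pc5: +32 =243
r32=100000 pc1: +2 =245
r33=100001 pc2: +4 =249
r34=100010 pc2: +4 =253
r35=100011 pc3: +8 =261
r36=100100 pc2: +4 =265
r37=100101 pc3: +8 =273
r38=100110 pc3: +8 =281
r39=100111 pc4: +16 =297
r40=101000 pc2: +4 =301
r41=101001 pc3: +8 =309
r42=101010 pc3: +8 =317
r43=101011 pc4: +16 =333
r44=101100 pc3: +8 =341
r45=101101 pc4: +16 =357
r46=101110 pc4: +16 =373
r47=101111 pc5: +32 =405
r48=110000 pc2: +4 =409
r49=110001 pc3: +8 =417
r50=110010 pc3: +8 =425
r51=110011 pc4: +16 =441
r52=110100 pc3: +8 =449
r53=110101 pc4: +16 =465
r54=110110 pc4: +16 =481
r55=110111 pc5: +32 =513
r56=111000 pc3: +8 =521
r57=111001 pc4: +16 =537
r58=111010 pc4: +16 =553
r59=111011 pc5: +32 =585
r60=111100 pc4: +16 =601
r61=111101 pc5: +32 =633
r62=111110 pc5: +32 =665
r63=111111 pc6: +64 =729
r64=1000000 pc1: +2 =731
r65=1000001 pc2: +4 =735
r66=1000010 pc2: +4 =739
r67=1000011 pc3: +8 =747
r68=1000100 pc2: +4 =751
r69=1000101 pc3: +8 =759
r70=1000110 pc3: +8 =767
r71=1000111 pc4: +16 =783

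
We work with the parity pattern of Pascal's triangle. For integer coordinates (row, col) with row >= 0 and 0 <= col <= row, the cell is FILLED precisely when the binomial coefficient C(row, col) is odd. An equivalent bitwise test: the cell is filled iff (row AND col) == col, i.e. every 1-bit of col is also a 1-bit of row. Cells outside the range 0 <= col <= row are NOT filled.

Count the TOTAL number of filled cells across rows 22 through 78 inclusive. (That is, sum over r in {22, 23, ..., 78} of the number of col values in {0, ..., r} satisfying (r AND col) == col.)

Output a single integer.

Answer: 748

Derivation:
r22=10110 pc3: +8 =8
r23=10111 pc4: +16 =24
r24=11000 pc2: +4 =28
r25=11001 pc3: +8 =36
r26=11010 pc3: +8 =44
r27=11011 pc4: +16 =60
r28=11100 pc3: +8 =68
r29=11101 pc4: +16 =84
r30=11110 pc4: +16 =100
r31=11111 pc5: +32 =132
r32=100000 pc1: +2 =134
r33=100001 pc2: +4 =138
r34=100010 pc2: +4 =142
r35=100011 pc3: +8 =150
r36=100100 pc2: +4 =154
r37=100101 pc3: +8 =162
r38=100110 pc3: +8 =170
r39=100111 pc4: +16 =186
r40=101000 pc2: +4 =190
r41=101001 pc3: +8 =198
r42=101010 pc3: +8 =206
r43=101011 pc4: +16 =222
r44=101100 pc3: +8 =230
r45=101101 pc4: +16 =246
r46=101110 pc4: +16 =262
r47=101111 pc5: +32 =294
r48=110000 pc2: +4 =298
r49=110001 pc3: +8 =306
r50=110010 pc3: +8 =314
r51=110011 pc4: +16 =330
r52=110100 pc3: +8 =338
r53=110101 pc4: +16 =354
r54=110110 pc4: +16 =370
r55=110111 pc5: +32 =402
r56=111000 pc3: +8 =410
r57=111001 pc4: +16 =426
r58=111010 pc4: +16 =442
r59=111011 pc5: +32 =474
r60=111100 pc4: +16 =490
r61=111101 pc5: +32 =522
r62=111110 pc5: +32 =554
r63=111111 pc6: +64 =618
r64=1000000 pc1: +2 =620
r65=1000001 pc2: +4 =624
r66=1000010 pc2: +4 =628
r67=1000011 pc3: +8 =636
r68=1000100 pc2: +4 =640
r69=1000101 pc3: +8 =648
r70=1000110 pc3: +8 =656
r71=1000111 pc4: +16 =672
r72=1001000 pc2: +4 =676
r73=1001001 pc3: +8 =684
r74=1001010 pc3: +8 =692
r75=1001011 pc4: +16 =708
r76=1001100 pc3: +8 =716
r77=1001101 pc4: +16 =732
r78=1001110 pc4: +16 =748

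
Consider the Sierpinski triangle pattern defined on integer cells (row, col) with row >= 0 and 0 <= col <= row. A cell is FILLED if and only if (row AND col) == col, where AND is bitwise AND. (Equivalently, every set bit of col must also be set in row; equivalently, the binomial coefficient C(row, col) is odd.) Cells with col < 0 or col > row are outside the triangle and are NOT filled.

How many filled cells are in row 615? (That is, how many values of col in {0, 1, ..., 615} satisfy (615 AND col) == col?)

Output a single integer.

615 in binary = 1001100111
popcount(615) = number of 1-bits in 1001100111 = 6
A col c satisfies (615 AND c) == c iff every set bit of c is also set in 615; each of the 6 set bits of 615 can independently be on or off in c.
count = 2^6 = 64

Answer: 64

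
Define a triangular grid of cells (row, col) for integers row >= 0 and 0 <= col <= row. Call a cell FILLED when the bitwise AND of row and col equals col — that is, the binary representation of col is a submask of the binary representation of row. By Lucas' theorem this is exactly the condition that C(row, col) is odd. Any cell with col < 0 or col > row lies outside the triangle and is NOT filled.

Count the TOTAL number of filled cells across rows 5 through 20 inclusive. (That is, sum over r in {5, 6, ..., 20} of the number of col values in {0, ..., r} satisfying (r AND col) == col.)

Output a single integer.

Answer: 92

Derivation:
r5=101 pc2: +4 =4
r6=110 pc2: +4 =8
r7=111 pc3: +8 =16
r8=1000 pc1: +2 =18
r9=1001 pc2: +4 =22
r10=1010 pc2: +4 =26
r11=1011 pc3: +8 =34
r12=1100 pc2: +4 =38
r13=1101 pc3: +8 =46
r14=1110 pc3: +8 =54
r15=1111 pc4: +16 =70
r16=10000 pc1: +2 =72
r17=10001 pc2: +4 =76
r18=10010 pc2: +4 =80
r19=10011 pc3: +8 =88
r20=10100 pc2: +4 =92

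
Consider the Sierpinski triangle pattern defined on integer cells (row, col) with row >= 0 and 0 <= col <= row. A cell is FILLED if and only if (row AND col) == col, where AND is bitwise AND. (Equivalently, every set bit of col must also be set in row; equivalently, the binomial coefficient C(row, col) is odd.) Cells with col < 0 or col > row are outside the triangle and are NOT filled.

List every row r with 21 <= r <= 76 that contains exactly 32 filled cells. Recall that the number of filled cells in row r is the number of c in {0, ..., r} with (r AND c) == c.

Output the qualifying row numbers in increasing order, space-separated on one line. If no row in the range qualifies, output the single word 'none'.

Answer: 31 47 55 59 61 62

Derivation:
Row r has 2^popcount(r) filled cells, so we need popcount(r) = log2(32) = 5.
Scan r = 21..76 and keep those with exactly 5 one-bits:
r=21=10101 popcount=3 -> skip
r=22=10110 popcount=3 -> skip
r=23=10111 popcount=4 -> skip
r=24=11000 popcount=2 -> skip
r=25=11001 popcount=3 -> skip
r=26=11010 popcount=3 -> skip
r=27=11011 popcount=4 -> skip
r=28=11100 popcount=3 -> skip
r=29=11101 popcount=4 -> skip
r=30=11110 popcount=4 -> skip
r=31=11111 popcount=5 -> KEEP
r=32=100000 popcount=1 -> skip
r=33=100001 popcount=2 -> skip
r=34=100010 popcount=2 -> skip
r=35=100011 popcount=3 -> skip
r=36=100100 popcount=2 -> skip
r=37=100101 popcount=3 -> skip
r=38=100110 popcount=3 -> skip
r=39=100111 popcount=4 -> skip
r=40=101000 popcount=2 -> skip
r=41=101001 popcount=3 -> skip
r=42=101010 popcount=3 -> skip
r=43=101011 popcount=4 -> skip
r=44=101100 popcount=3 -> skip
r=45=101101 popcount=4 -> skip
r=46=101110 popcount=4 -> skip
r=47=101111 popcount=5 -> KEEP
r=48=110000 popcount=2 -> skip
r=49=110001 popcount=3 -> skip
r=50=110010 popcount=3 -> skip
r=51=110011 popcount=4 -> skip
r=52=110100 popcount=3 -> skip
r=53=110101 popcount=4 -> skip
r=54=110110 popcount=4 -> skip
r=55=110111 popcount=5 -> KEEP
r=56=111000 popcount=3 -> skip
r=57=111001 popcount=4 -> skip
r=58=111010 popcount=4 -> skip
r=59=111011 popcount=5 -> KEEP
r=60=111100 popcount=4 -> skip
r=61=111101 popcount=5 -> KEEP
r=62=111110 popcount=5 -> KEEP
r=63=111111 popcount=6 -> skip
r=64=1000000 popcount=1 -> skip
r=65=1000001 popcount=2 -> skip
r=66=1000010 popcount=2 -> skip
r=67=1000011 popcount=3 -> skip
r=68=1000100 popcount=2 -> skip
r=69=1000101 popcount=3 -> skip
r=70=1000110 popcount=3 -> skip
r=71=1000111 popcount=4 -> skip
r=72=1001000 popcount=2 -> skip
r=73=1001001 popcount=3 -> skip
r=74=1001010 popcount=3 -> skip
r=75=1001011 popcount=4 -> skip
r=76=1001100 popcount=3 -> skip
Kept rows: 31 47 55 59 61 62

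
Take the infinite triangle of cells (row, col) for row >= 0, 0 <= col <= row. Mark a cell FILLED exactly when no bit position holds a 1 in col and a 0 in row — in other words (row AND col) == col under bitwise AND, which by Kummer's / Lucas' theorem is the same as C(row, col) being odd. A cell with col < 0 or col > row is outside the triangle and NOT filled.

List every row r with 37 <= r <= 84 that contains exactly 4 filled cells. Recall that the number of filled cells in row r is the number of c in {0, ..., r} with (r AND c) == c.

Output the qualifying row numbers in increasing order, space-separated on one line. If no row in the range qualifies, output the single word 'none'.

Answer: 40 48 65 66 68 72 80

Derivation:
Row r has 2^popcount(r) filled cells, so we need popcount(r) = log2(4) = 2.
Scan r = 37..84 and keep those with exactly 2 one-bits:
r=37=100101 popcount=3 -> skip
r=38=100110 popcount=3 -> skip
r=39=100111 popcount=4 -> skip
r=40=101000 popcount=2 -> KEEP
r=41=101001 popcount=3 -> skip
r=42=101010 popcount=3 -> skip
r=43=101011 popcount=4 -> skip
r=44=101100 popcount=3 -> skip
r=45=101101 popcount=4 -> skip
r=46=101110 popcount=4 -> skip
r=47=101111 popcount=5 -> skip
r=48=110000 popcount=2 -> KEEP
r=49=110001 popcount=3 -> skip
r=50=110010 popcount=3 -> skip
r=51=110011 popcount=4 -> skip
r=52=110100 popcount=3 -> skip
r=53=110101 popcount=4 -> skip
r=54=110110 popcount=4 -> skip
r=55=110111 popcount=5 -> skip
r=56=111000 popcount=3 -> skip
r=57=111001 popcount=4 -> skip
r=58=111010 popcount=4 -> skip
r=59=111011 popcount=5 -> skip
r=60=111100 popcount=4 -> skip
r=61=111101 popcount=5 -> skip
r=62=111110 popcount=5 -> skip
r=63=111111 popcount=6 -> skip
r=64=1000000 popcount=1 -> skip
r=65=1000001 popcount=2 -> KEEP
r=66=1000010 popcount=2 -> KEEP
r=67=1000011 popcount=3 -> skip
r=68=1000100 popcount=2 -> KEEP
r=69=1000101 popcount=3 -> skip
r=70=1000110 popcount=3 -> skip
r=71=1000111 popcount=4 -> skip
r=72=1001000 popcount=2 -> KEEP
r=73=1001001 popcount=3 -> skip
r=74=1001010 popcount=3 -> skip
r=75=1001011 popcount=4 -> skip
r=76=1001100 popcount=3 -> skip
r=77=1001101 popcount=4 -> skip
r=78=1001110 popcount=4 -> skip
r=79=1001111 popcount=5 -> skip
r=80=1010000 popcount=2 -> KEEP
r=81=1010001 popcount=3 -> skip
r=82=1010010 popcount=3 -> skip
r=83=1010011 popcount=4 -> skip
r=84=1010100 popcount=3 -> skip
Kept rows: 40 48 65 66 68 72 80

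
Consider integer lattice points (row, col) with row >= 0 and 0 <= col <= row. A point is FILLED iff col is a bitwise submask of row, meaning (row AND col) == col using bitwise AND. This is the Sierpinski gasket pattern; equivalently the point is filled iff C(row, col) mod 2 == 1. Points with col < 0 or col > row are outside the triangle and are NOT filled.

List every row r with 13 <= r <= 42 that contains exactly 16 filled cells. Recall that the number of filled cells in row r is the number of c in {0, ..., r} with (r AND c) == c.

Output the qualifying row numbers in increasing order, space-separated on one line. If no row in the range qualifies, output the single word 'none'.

Answer: 15 23 27 29 30 39

Derivation:
Row r has 2^popcount(r) filled cells, so we need popcount(r) = log2(16) = 4.
Scan r = 13..42 and keep those with exactly 4 one-bits:
r=13=1101 popcount=3 -> skip
r=14=1110 popcount=3 -> skip
r=15=1111 popcount=4 -> KEEP
r=16=10000 popcount=1 -> skip
r=17=10001 popcount=2 -> skip
r=18=10010 popcount=2 -> skip
r=19=10011 popcount=3 -> skip
r=20=10100 popcount=2 -> skip
r=21=10101 popcount=3 -> skip
r=22=10110 popcount=3 -> skip
r=23=10111 popcount=4 -> KEEP
r=24=11000 popcount=2 -> skip
r=25=11001 popcount=3 -> skip
r=26=11010 popcount=3 -> skip
r=27=11011 popcount=4 -> KEEP
r=28=11100 popcount=3 -> skip
r=29=11101 popcount=4 -> KEEP
r=30=11110 popcount=4 -> KEEP
r=31=11111 popcount=5 -> skip
r=32=100000 popcount=1 -> skip
r=33=100001 popcount=2 -> skip
r=34=100010 popcount=2 -> skip
r=35=100011 popcount=3 -> skip
r=36=100100 popcount=2 -> skip
r=37=100101 popcount=3 -> skip
r=38=100110 popcount=3 -> skip
r=39=100111 popcount=4 -> KEEP
r=40=101000 popcount=2 -> skip
r=41=101001 popcount=3 -> skip
r=42=101010 popcount=3 -> skip
Kept rows: 15 23 27 29 30 39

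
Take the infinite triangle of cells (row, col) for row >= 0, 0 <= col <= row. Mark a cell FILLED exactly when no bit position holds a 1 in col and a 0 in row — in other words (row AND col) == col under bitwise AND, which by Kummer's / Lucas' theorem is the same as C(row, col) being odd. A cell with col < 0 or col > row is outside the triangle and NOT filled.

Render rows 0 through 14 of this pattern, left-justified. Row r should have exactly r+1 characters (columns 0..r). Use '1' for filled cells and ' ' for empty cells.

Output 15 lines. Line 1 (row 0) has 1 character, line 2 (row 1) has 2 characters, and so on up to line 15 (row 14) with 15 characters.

r0=0: 1
r1=1: 11
r2=10: 1 1
r3=11: 1111
r4=100: 1   1
r5=101: 11  11
r6=110: 1 1 1 1
r7=111: 11111111
r8=1000: 1       1
r9=1001: 11      11
r10=1010: 1 1     1 1
r11=1011: 1111    1111
r12=1100: 1   1   1   1
r13=1101: 11  11  11  11
r14=1110: 1 1 1 1 1 1 1 1

Answer: 1
11
1 1
1111
1   1
11  11
1 1 1 1
11111111
1       1
11      11
1 1     1 1
1111    1111
1   1   1   1
11  11  11  11
1 1 1 1 1 1 1 1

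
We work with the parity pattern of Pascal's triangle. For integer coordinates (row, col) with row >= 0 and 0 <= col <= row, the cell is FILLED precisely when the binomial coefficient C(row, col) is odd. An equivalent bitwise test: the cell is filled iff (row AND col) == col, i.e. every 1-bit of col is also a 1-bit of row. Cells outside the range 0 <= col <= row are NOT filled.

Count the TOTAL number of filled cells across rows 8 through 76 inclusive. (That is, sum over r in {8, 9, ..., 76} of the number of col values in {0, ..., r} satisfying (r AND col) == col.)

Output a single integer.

Answer: 800

Derivation:
r8=1000 pc1: +2 =2
r9=1001 pc2: +4 =6
r10=1010 pc2: +4 =10
r11=1011 pc3: +8 =18
r12=1100 pc2: +4 =22
r13=1101 pc3: +8 =30
r14=1110 pc3: +8 =38
r15=1111 pc4: +16 =54
r16=10000 pc1: +2 =56
r17=10001 pc2: +4 =60
r18=10010 pc2: +4 =64
r19=10011 pc3: +8 =72
r20=10100 pc2: +4 =76
r21=10101 pc3: +8 =84
r22=10110 pc3: +8 =92
r23=10111 pc4: +16 =108
r24=11000 pc2: +4 =112
r25=11001 pc3: +8 =120
r26=11010 pc3: +8 =128
r27=11011 pc4: +16 =144
r28=11100 pc3: +8 =152
r29=11101 pc4: +16 =168
r30=11110 pc4: +16 =184
r31=11111 pc5: +32 =216
r32=100000 pc1: +2 =218
r33=100001 pc2: +4 =222
r34=100010 pc2: +4 =226
r35=100011 pc3: +8 =234
r36=100100 pc2: +4 =238
r37=100101 pc3: +8 =246
r38=100110 pc3: +8 =254
r39=100111 pc4: +16 =270
r40=101000 pc2: +4 =274
r41=101001 pc3: +8 =282
r42=101010 pc3: +8 =290
r43=101011 pc4: +16 =306
r44=101100 pc3: +8 =314
r45=101101 pc4: +16 =330
r46=101110 pc4: +16 =346
r47=101111 pc5: +32 =378
r48=110000 pc2: +4 =382
r49=110001 pc3: +8 =390
r50=110010 pc3: +8 =398
r51=110011 pc4: +16 =414
r52=110100 pc3: +8 =422
r53=110101 pc4: +16 =438
r54=110110 pc4: +16 =454
r55=110111 pc5: +32 =486
r56=111000 pc3: +8 =494
r57=111001 pc4: +16 =510
r58=111010 pc4: +16 =526
r59=111011 pc5: +32 =558
r60=111100 pc4: +16 =574
r61=111101 pc5: +32 =606
r62=111110 pc5: +32 =638
r63=111111 pc6: +64 =702
r64=1000000 pc1: +2 =704
r65=1000001 pc2: +4 =708
r66=1000010 pc2: +4 =712
r67=1000011 pc3: +8 =720
r68=1000100 pc2: +4 =724
r69=1000101 pc3: +8 =732
r70=1000110 pc3: +8 =740
r71=1000111 pc4: +16 =756
r72=1001000 pc2: +4 =760
r73=1001001 pc3: +8 =768
r74=1001010 pc3: +8 =776
r75=1001011 pc4: +16 =792
r76=1001100 pc3: +8 =800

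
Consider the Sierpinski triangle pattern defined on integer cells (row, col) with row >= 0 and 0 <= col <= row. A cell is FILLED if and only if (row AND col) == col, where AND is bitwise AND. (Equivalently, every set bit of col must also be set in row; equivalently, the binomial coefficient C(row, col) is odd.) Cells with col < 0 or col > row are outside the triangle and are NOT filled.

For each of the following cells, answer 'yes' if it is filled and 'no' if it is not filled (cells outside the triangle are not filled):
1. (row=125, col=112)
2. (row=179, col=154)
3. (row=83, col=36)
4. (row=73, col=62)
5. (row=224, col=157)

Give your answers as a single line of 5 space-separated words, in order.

Answer: yes no no no no

Derivation:
(125,112): row=0b1111101, col=0b1110000, row AND col = 0b1110000 = 112; 112 == 112 -> filled
(179,154): row=0b10110011, col=0b10011010, row AND col = 0b10010010 = 146; 146 != 154 -> empty
(83,36): row=0b1010011, col=0b100100, row AND col = 0b0 = 0; 0 != 36 -> empty
(73,62): row=0b1001001, col=0b111110, row AND col = 0b1000 = 8; 8 != 62 -> empty
(224,157): row=0b11100000, col=0b10011101, row AND col = 0b10000000 = 128; 128 != 157 -> empty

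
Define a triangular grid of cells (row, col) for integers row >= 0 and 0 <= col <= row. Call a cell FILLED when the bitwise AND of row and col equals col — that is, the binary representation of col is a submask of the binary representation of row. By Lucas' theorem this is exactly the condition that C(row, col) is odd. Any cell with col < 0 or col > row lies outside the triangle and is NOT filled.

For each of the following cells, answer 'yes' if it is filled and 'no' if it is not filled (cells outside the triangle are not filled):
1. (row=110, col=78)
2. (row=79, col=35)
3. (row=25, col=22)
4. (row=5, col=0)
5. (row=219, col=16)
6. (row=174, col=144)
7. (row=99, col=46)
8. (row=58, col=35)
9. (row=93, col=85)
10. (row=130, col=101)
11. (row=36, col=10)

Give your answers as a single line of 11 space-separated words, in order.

Answer: yes no no yes yes no no no yes no no

Derivation:
(110,78): row=0b1101110, col=0b1001110, row AND col = 0b1001110 = 78; 78 == 78 -> filled
(79,35): row=0b1001111, col=0b100011, row AND col = 0b11 = 3; 3 != 35 -> empty
(25,22): row=0b11001, col=0b10110, row AND col = 0b10000 = 16; 16 != 22 -> empty
(5,0): row=0b101, col=0b0, row AND col = 0b0 = 0; 0 == 0 -> filled
(219,16): row=0b11011011, col=0b10000, row AND col = 0b10000 = 16; 16 == 16 -> filled
(174,144): row=0b10101110, col=0b10010000, row AND col = 0b10000000 = 128; 128 != 144 -> empty
(99,46): row=0b1100011, col=0b101110, row AND col = 0b100010 = 34; 34 != 46 -> empty
(58,35): row=0b111010, col=0b100011, row AND col = 0b100010 = 34; 34 != 35 -> empty
(93,85): row=0b1011101, col=0b1010101, row AND col = 0b1010101 = 85; 85 == 85 -> filled
(130,101): row=0b10000010, col=0b1100101, row AND col = 0b0 = 0; 0 != 101 -> empty
(36,10): row=0b100100, col=0b1010, row AND col = 0b0 = 0; 0 != 10 -> empty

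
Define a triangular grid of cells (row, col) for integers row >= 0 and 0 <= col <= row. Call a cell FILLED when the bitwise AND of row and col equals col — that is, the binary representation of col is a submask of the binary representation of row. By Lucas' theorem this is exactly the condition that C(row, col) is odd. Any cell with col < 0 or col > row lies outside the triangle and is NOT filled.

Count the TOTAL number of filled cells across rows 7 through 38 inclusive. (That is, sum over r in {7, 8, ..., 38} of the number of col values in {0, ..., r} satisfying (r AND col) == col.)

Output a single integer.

Answer: 262

Derivation:
r7=111 pc3: +8 =8
r8=1000 pc1: +2 =10
r9=1001 pc2: +4 =14
r10=1010 pc2: +4 =18
r11=1011 pc3: +8 =26
r12=1100 pc2: +4 =30
r13=1101 pc3: +8 =38
r14=1110 pc3: +8 =46
r15=1111 pc4: +16 =62
r16=10000 pc1: +2 =64
r17=10001 pc2: +4 =68
r18=10010 pc2: +4 =72
r19=10011 pc3: +8 =80
r20=10100 pc2: +4 =84
r21=10101 pc3: +8 =92
r22=10110 pc3: +8 =100
r23=10111 pc4: +16 =116
r24=11000 pc2: +4 =120
r25=11001 pc3: +8 =128
r26=11010 pc3: +8 =136
r27=11011 pc4: +16 =152
r28=11100 pc3: +8 =160
r29=11101 pc4: +16 =176
r30=11110 pc4: +16 =192
r31=11111 pc5: +32 =224
r32=100000 pc1: +2 =226
r33=100001 pc2: +4 =230
r34=100010 pc2: +4 =234
r35=100011 pc3: +8 =242
r36=100100 pc2: +4 =246
r37=100101 pc3: +8 =254
r38=100110 pc3: +8 =262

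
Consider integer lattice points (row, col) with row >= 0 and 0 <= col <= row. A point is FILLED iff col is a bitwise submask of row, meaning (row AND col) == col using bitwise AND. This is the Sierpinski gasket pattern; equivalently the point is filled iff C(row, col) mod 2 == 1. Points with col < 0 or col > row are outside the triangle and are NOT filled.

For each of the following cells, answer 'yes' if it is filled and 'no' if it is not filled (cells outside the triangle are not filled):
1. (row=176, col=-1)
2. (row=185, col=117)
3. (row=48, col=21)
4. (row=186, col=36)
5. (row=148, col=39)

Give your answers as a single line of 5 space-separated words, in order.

(176,-1): col outside [0, 176] -> not filled
(185,117): row=0b10111001, col=0b1110101, row AND col = 0b110001 = 49; 49 != 117 -> empty
(48,21): row=0b110000, col=0b10101, row AND col = 0b10000 = 16; 16 != 21 -> empty
(186,36): row=0b10111010, col=0b100100, row AND col = 0b100000 = 32; 32 != 36 -> empty
(148,39): row=0b10010100, col=0b100111, row AND col = 0b100 = 4; 4 != 39 -> empty

Answer: no no no no no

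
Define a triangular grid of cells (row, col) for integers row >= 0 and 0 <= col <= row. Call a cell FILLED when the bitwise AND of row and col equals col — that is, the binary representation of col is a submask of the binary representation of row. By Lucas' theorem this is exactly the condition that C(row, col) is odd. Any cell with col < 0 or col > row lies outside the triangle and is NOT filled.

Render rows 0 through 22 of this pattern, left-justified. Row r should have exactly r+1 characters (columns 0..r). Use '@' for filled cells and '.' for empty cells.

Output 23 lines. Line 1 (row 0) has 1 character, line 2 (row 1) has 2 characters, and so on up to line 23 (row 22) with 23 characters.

Answer: @
@@
@.@
@@@@
@...@
@@..@@
@.@.@.@
@@@@@@@@
@.......@
@@......@@
@.@.....@.@
@@@@....@@@@
@...@...@...@
@@..@@..@@..@@
@.@.@.@.@.@.@.@
@@@@@@@@@@@@@@@@
@...............@
@@..............@@
@.@.............@.@
@@@@............@@@@
@...@...........@...@
@@..@@..........@@..@@
@.@.@.@.........@.@.@.@

Derivation:
r0=0: @
r1=1: @@
r2=10: @.@
r3=11: @@@@
r4=100: @...@
r5=101: @@..@@
r6=110: @.@.@.@
r7=111: @@@@@@@@
r8=1000: @.......@
r9=1001: @@......@@
r10=1010: @.@.....@.@
r11=1011: @@@@....@@@@
r12=1100: @...@...@...@
r13=1101: @@..@@..@@..@@
r14=1110: @.@.@.@.@.@.@.@
r15=1111: @@@@@@@@@@@@@@@@
r16=10000: @...............@
r17=10001: @@..............@@
r18=10010: @.@.............@.@
r19=10011: @@@@............@@@@
r20=10100: @...@...........@...@
r21=10101: @@..@@..........@@..@@
r22=10110: @.@.@.@.........@.@.@.@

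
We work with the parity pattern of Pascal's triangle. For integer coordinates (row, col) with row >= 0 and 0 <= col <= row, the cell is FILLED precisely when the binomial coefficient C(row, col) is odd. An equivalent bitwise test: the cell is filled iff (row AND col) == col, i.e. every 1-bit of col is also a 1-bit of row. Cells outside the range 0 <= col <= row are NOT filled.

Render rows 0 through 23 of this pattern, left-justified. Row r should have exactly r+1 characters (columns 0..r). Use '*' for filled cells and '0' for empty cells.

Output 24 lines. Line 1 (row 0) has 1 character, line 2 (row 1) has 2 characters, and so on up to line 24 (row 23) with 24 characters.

r0=0: *
r1=1: **
r2=10: *0*
r3=11: ****
r4=100: *000*
r5=101: **00**
r6=110: *0*0*0*
r7=111: ********
r8=1000: *0000000*
r9=1001: **000000**
r10=1010: *0*00000*0*
r11=1011: ****0000****
r12=1100: *000*000*000*
r13=1101: **00**00**00**
r14=1110: *0*0*0*0*0*0*0*
r15=1111: ****************
r16=10000: *000000000000000*
r17=10001: **00000000000000**
r18=10010: *0*0000000000000*0*
r19=10011: ****000000000000****
r20=10100: *000*00000000000*000*
r21=10101: **00**0000000000**00**
r22=10110: *0*0*0*000000000*0*0*0*
r23=10111: ********00000000********

Answer: *
**
*0*
****
*000*
**00**
*0*0*0*
********
*0000000*
**000000**
*0*00000*0*
****0000****
*000*000*000*
**00**00**00**
*0*0*0*0*0*0*0*
****************
*000000000000000*
**00000000000000**
*0*0000000000000*0*
****000000000000****
*000*00000000000*000*
**00**0000000000**00**
*0*0*0*000000000*0*0*0*
********00000000********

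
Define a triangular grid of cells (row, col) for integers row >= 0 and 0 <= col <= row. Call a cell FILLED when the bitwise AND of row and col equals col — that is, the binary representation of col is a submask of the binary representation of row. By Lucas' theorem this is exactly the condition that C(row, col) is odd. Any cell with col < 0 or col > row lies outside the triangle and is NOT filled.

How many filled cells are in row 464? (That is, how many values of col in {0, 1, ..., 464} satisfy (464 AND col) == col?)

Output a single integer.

464 in binary = 111010000
popcount(464) = number of 1-bits in 111010000 = 4
A col c satisfies (464 AND c) == c iff every set bit of c is also set in 464; each of the 4 set bits of 464 can independently be on or off in c.
count = 2^4 = 16

Answer: 16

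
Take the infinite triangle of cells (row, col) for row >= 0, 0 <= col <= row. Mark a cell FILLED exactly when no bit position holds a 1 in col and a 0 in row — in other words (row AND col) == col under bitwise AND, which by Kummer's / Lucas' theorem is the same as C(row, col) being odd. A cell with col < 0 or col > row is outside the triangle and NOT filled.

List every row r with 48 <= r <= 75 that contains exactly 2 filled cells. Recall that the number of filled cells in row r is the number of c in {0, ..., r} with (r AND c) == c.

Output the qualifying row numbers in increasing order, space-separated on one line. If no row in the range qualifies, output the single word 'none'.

Answer: 64

Derivation:
Row r has 2^popcount(r) filled cells, so we need popcount(r) = log2(2) = 1.
Scan r = 48..75 and keep those with exactly 1 one-bits:
r=48=110000 popcount=2 -> skip
r=49=110001 popcount=3 -> skip
r=50=110010 popcount=3 -> skip
r=51=110011 popcount=4 -> skip
r=52=110100 popcount=3 -> skip
r=53=110101 popcount=4 -> skip
r=54=110110 popcount=4 -> skip
r=55=110111 popcount=5 -> skip
r=56=111000 popcount=3 -> skip
r=57=111001 popcount=4 -> skip
r=58=111010 popcount=4 -> skip
r=59=111011 popcount=5 -> skip
r=60=111100 popcount=4 -> skip
r=61=111101 popcount=5 -> skip
r=62=111110 popcount=5 -> skip
r=63=111111 popcount=6 -> skip
r=64=1000000 popcount=1 -> KEEP
r=65=1000001 popcount=2 -> skip
r=66=1000010 popcount=2 -> skip
r=67=1000011 popcount=3 -> skip
r=68=1000100 popcount=2 -> skip
r=69=1000101 popcount=3 -> skip
r=70=1000110 popcount=3 -> skip
r=71=1000111 popcount=4 -> skip
r=72=1001000 popcount=2 -> skip
r=73=1001001 popcount=3 -> skip
r=74=1001010 popcount=3 -> skip
r=75=1001011 popcount=4 -> skip
Kept rows: 64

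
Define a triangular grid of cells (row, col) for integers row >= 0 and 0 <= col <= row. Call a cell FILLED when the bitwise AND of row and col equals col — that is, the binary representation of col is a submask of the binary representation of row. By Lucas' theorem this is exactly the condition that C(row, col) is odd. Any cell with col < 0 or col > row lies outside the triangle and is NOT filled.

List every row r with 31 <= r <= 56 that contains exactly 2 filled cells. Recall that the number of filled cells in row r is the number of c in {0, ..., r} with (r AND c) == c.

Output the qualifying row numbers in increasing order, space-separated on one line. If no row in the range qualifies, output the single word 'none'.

Row r has 2^popcount(r) filled cells, so we need popcount(r) = log2(2) = 1.
Scan r = 31..56 and keep those with exactly 1 one-bits:
r=31=11111 popcount=5 -> skip
r=32=100000 popcount=1 -> KEEP
r=33=100001 popcount=2 -> skip
r=34=100010 popcount=2 -> skip
r=35=100011 popcount=3 -> skip
r=36=100100 popcount=2 -> skip
r=37=100101 popcount=3 -> skip
r=38=100110 popcount=3 -> skip
r=39=100111 popcount=4 -> skip
r=40=101000 popcount=2 -> skip
r=41=101001 popcount=3 -> skip
r=42=101010 popcount=3 -> skip
r=43=101011 popcount=4 -> skip
r=44=101100 popcount=3 -> skip
r=45=101101 popcount=4 -> skip
r=46=101110 popcount=4 -> skip
r=47=101111 popcount=5 -> skip
r=48=110000 popcount=2 -> skip
r=49=110001 popcount=3 -> skip
r=50=110010 popcount=3 -> skip
r=51=110011 popcount=4 -> skip
r=52=110100 popcount=3 -> skip
r=53=110101 popcount=4 -> skip
r=54=110110 popcount=4 -> skip
r=55=110111 popcount=5 -> skip
r=56=111000 popcount=3 -> skip
Kept rows: 32

Answer: 32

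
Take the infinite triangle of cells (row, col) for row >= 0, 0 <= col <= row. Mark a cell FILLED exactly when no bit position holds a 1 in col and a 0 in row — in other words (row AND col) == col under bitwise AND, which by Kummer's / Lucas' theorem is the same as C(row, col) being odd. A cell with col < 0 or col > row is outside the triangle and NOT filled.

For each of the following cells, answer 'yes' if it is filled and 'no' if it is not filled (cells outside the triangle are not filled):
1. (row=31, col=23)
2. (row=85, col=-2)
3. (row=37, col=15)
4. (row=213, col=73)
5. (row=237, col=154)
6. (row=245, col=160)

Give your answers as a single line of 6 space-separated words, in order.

(31,23): row=0b11111, col=0b10111, row AND col = 0b10111 = 23; 23 == 23 -> filled
(85,-2): col outside [0, 85] -> not filled
(37,15): row=0b100101, col=0b1111, row AND col = 0b101 = 5; 5 != 15 -> empty
(213,73): row=0b11010101, col=0b1001001, row AND col = 0b1000001 = 65; 65 != 73 -> empty
(237,154): row=0b11101101, col=0b10011010, row AND col = 0b10001000 = 136; 136 != 154 -> empty
(245,160): row=0b11110101, col=0b10100000, row AND col = 0b10100000 = 160; 160 == 160 -> filled

Answer: yes no no no no yes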